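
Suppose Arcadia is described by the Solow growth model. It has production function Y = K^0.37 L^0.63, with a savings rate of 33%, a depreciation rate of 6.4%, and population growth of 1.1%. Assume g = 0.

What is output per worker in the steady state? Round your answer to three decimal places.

In steady state, investment equals break-even investment: s·k^α = (n + δ)·k.
Rearranging, k^(1−α) = s / (n + δ).
k^0.63 = 0.33 / (0.011 + 0.064) = 0.33 / 0.075 = 4.4000
k* = 4.4000^(1/0.63) ≈ 10.5040
y* = (k*)^α = 10.5040^0.37 ≈ 2.3873

y* ≈ 2.387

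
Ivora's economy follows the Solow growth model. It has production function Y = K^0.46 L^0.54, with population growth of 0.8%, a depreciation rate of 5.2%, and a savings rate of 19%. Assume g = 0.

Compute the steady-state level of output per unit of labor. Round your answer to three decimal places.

In steady state, investment equals break-even investment: s·k^α = (n + δ)·k.
Rearranging, k^(1−α) = s / (n + δ).
k^0.54 = 0.19 / (0.008 + 0.052) = 0.19 / 0.060 = 3.1667
k* = 3.1667^(1/0.54) ≈ 8.4538
y* = (k*)^α = 8.4538^0.46 ≈ 2.6696

y* ≈ 2.670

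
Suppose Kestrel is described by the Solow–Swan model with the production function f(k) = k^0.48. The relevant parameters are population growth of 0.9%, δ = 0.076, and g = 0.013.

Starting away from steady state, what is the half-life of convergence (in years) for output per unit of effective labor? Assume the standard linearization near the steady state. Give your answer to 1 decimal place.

Near the steady state the convergence rate is λ = (1 − α)(n + g + δ).
λ = (1 − 0.48) × 0.098 = 0.52 × 0.098 = 0.05096
Half-life = ln 2 / λ = 0.6931 / 0.05096 ≈ 13.60 years

t_½ ≈ 13.6 years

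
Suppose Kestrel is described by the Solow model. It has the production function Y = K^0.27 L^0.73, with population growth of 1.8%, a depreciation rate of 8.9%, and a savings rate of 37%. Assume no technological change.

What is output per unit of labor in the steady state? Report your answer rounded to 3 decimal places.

y* = 1.582

At the steady state, Δk = 0, so s·k^α = (n + δ)·k.
Dividing both sides by k: k^(1−α) = s / (n + δ).
k^0.73 = 0.37 / (0.018 + 0.089) = 0.37 / 0.107 = 3.4579
k* = 3.4579^(1/0.73) ≈ 5.4714
y* = (k*)^α = 5.4714^0.27 ≈ 1.5823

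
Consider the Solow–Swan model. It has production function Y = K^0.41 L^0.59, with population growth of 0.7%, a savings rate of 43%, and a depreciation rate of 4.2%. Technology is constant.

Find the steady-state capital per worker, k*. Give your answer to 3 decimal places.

At the steady state, Δk = 0, so s·k^α = (n + δ)·k.
Dividing both sides by k: k^(1−α) = s / (n + δ).
k^0.59 = 0.43 / (0.007 + 0.042) = 0.43 / 0.049 = 8.7755
k* = 8.7755^(1/0.59) ≈ 39.6977

k* ≈ 39.698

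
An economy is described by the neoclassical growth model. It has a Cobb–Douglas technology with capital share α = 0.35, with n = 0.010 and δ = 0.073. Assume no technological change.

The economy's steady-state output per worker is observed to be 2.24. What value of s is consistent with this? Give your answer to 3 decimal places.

At the steady state, Δk = 0, so s·k^α = (n + δ)·k.
Since y* = [s/(n + δ)]^(α/(1−α)), we have s/(n + δ) = (y*)^((1−α)/α) = 2.24^1.8571 = 4.4714.
Therefore s = 4.4714 × (n + δ) = 4.4714 × 0.083 = 0.3711.

s ≈ 0.371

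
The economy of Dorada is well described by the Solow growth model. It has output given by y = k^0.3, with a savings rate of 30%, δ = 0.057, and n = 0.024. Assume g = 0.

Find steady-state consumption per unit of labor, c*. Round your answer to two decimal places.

c* = 1.23

At the steady state, Δk = 0, so s·k^α = (n + δ)·k.
Rearranging, k^(1−α) = s / (n + δ).
k^0.7 = 0.30 / (0.024 + 0.057) = 0.30 / 0.081 = 3.7037
k* = 3.7037^(1/0.7) ≈ 6.4914
y* = (k*)^α = 6.4914^0.3 ≈ 1.7527
c* = (1 − s)·y* = (1 − 0.30) × 1.7527 ≈ 1.2269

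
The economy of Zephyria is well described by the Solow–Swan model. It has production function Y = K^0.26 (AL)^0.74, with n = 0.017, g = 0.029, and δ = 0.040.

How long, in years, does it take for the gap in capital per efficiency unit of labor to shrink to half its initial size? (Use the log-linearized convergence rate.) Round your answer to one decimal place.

about 10.9 years

Near the steady state the convergence rate is λ = (1 − α)(n + g + δ).
λ = (1 − 0.26) × 0.086 = 0.74 × 0.086 = 0.06364
Half-life = ln 2 / λ = 0.6931 / 0.06364 ≈ 10.89 years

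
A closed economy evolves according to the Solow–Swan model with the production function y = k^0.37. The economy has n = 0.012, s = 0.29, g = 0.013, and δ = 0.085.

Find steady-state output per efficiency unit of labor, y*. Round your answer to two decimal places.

y* = 1.77

In steady state, investment equals break-even investment: s·k^α = (n + g + δ)·k.
Rearranging, k^(1−α) = s / (n + g + δ).
k^0.63 = 0.29 / (0.012 + 0.013 + 0.085) = 0.29 / 0.110 = 2.6364
k* = 2.6364^(1/0.63) ≈ 4.6588
y* = (k*)^α = 4.6588^0.37 ≈ 1.7671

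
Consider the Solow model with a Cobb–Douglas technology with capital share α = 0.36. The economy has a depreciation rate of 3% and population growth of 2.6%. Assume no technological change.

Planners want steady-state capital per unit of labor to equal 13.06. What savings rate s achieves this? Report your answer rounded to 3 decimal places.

s ≈ 0.290

In steady state, investment equals break-even investment: s·k^α = (n + δ)·k.
So s / (n + δ) = (k*)^(1−α) = 13.06^0.64 = 5.1785.
Therefore s = 5.1785 × (n + δ) = 5.1785 × 0.056 = 0.2900.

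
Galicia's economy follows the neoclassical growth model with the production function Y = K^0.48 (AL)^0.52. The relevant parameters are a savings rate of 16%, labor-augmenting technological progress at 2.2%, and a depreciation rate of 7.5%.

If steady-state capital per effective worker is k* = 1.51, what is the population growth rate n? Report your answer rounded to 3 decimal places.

At the steady state, Δk = 0, so s·k^α = (n + g + δ)·k.
So s / (n + g + δ) = (k*)^(1−α) = 1.51^0.52 = 1.2390.
Therefore n + g + δ = s / 1.2390 = 0.16 / 1.2390 = 0.1291, so n = 0.1291 − 0.097 = 0.0321.

n ≈ 0.032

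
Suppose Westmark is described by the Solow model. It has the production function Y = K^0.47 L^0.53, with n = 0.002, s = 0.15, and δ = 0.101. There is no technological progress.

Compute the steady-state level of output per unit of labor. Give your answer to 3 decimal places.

Steady state requires s·f(k) = (n + δ)·k, i.e. s·k^α = (n + δ)·k.
Rearranging, k^(1−α) = s / (n + δ).
k^0.53 = 0.15 / (0.002 + 0.101) = 0.15 / 0.103 = 1.4563
k* = 1.4563^(1/0.53) ≈ 2.0325
y* = (k*)^α = 2.0325^0.47 ≈ 1.3956

y* ≈ 1.396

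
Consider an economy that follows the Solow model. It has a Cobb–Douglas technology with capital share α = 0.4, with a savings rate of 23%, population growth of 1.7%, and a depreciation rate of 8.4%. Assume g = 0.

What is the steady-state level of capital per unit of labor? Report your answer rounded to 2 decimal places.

k* ≈ 3.94

At the steady state, Δk = 0, so s·k^α = (n + δ)·k.
Dividing both sides by k: k^(1−α) = s / (n + δ).
k^0.6 = 0.23 / (0.017 + 0.084) = 0.23 / 0.101 = 2.2772
k* = 2.2772^(1/0.6) ≈ 3.9416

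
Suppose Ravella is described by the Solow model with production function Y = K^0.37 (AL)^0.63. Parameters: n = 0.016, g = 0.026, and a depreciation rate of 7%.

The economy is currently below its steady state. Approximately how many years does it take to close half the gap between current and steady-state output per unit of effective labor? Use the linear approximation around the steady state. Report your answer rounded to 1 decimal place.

about 9.8 years

Near the steady state the convergence rate is λ = (1 − α)(n + g + δ).
λ = (1 − 0.37) × 0.112 = 0.63 × 0.112 = 0.07056
Half-life = ln 2 / λ = 0.6931 / 0.07056 ≈ 9.82 years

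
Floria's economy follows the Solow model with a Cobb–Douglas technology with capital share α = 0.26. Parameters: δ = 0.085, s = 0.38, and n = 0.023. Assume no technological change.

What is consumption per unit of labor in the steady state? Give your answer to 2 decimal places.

In steady state, investment equals break-even investment: s·k^α = (n + δ)·k.
Dividing both sides by k: k^(1−α) = s / (n + δ).
k^0.74 = 0.38 / (0.023 + 0.085) = 0.38 / 0.108 = 3.5185
k* = 3.5185^(1/0.74) ≈ 5.4742
y* = (k*)^α = 5.4742^0.26 ≈ 1.5558
c* = (1 − s)·y* = (1 − 0.38) × 1.5558 ≈ 0.9646

c* ≈ 0.96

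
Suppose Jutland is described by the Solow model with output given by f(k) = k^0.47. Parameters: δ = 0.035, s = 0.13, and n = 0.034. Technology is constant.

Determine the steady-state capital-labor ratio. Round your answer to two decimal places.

k* = 3.30

Steady state requires s·f(k) = (n + δ)·k, i.e. s·k^α = (n + δ)·k.
Dividing both sides by k: k^(1−α) = s / (n + δ).
k^0.53 = 0.13 / (0.034 + 0.035) = 0.13 / 0.069 = 1.8841
k* = 1.8841^(1/0.53) ≈ 3.3042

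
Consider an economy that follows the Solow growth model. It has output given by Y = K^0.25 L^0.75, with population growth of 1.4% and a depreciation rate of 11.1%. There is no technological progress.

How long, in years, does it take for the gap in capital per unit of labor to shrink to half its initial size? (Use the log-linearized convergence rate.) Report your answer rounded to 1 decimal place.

t_½ ≈ 7.4 years

Near the steady state the convergence rate is λ = (1 − α)(n + δ).
λ = (1 − 0.25) × 0.125 = 0.75 × 0.125 = 0.09375
Half-life = ln 2 / λ = 0.6931 / 0.09375 ≈ 7.39 years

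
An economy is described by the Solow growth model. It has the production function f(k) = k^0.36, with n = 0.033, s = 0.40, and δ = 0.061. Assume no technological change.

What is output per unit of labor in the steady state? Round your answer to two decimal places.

At the steady state, Δk = 0, so s·k^α = (n + δ)·k.
Rearranging, k^(1−α) = s / (n + δ).
k^0.64 = 0.40 / (0.033 + 0.061) = 0.40 / 0.094 = 4.2553
k* = 4.2553^(1/0.64) ≈ 9.6096
y* = (k*)^α = 9.6096^0.36 ≈ 2.2583

y* = 2.26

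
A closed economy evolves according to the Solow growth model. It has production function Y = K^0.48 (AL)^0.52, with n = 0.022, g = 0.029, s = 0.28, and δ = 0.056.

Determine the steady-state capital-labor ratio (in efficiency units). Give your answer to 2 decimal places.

k* = 6.36

Steady state requires s·f(k) = (n + g + δ)·k, i.e. s·k^α = (n + g + δ)·k.
Rearranging, k^(1−α) = s / (n + g + δ).
k^0.52 = 0.28 / (0.022 + 0.029 + 0.056) = 0.28 / 0.107 = 2.6168
k* = 2.6168^(1/0.52) ≈ 6.3592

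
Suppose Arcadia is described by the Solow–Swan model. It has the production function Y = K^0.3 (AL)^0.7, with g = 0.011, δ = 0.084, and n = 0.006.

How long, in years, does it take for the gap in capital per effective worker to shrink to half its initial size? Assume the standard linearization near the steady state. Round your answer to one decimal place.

Near the steady state the convergence rate is λ = (1 − α)(n + g + δ).
λ = (1 − 0.3) × 0.101 = 0.7 × 0.101 = 0.0707
Half-life = ln 2 / λ = 0.6931 / 0.0707 ≈ 9.80 years

half-life ≈ 9.8 years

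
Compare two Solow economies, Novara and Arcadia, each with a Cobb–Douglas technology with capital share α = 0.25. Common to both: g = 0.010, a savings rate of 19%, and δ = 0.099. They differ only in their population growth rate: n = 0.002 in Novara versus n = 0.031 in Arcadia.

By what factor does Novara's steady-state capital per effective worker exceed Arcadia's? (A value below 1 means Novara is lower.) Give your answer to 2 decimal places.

ratio ≈ 1.36

Steady-state k* = [s/(n + g + δ)]^(1/(1−α)), so the ratio is [ (s_N/(n + g + δ)_N) / (s_A/(n + g + δ)_A) ]^1.3333.
s_N/(n + g + δ)_N = 0.19/0.111 = 1.7117; s_A/(n + g + δ)_A = 0.19/0.140 = 1.3571.
Ratio = (1.7117/1.3571)^1.3333 = 1.2613^1.3333 ≈ 1.3628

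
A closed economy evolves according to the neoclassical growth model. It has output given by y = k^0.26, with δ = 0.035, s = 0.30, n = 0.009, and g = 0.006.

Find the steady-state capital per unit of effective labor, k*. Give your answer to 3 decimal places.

k* = 11.260

In steady state, investment equals break-even investment: s·k^α = (n + g + δ)·k.
Dividing both sides by k: k^(1−α) = s / (n + g + δ).
k^0.74 = 0.30 / (0.009 + 0.006 + 0.035) = 0.30 / 0.050 = 6.0000
k* = 6.0000^(1/0.74) ≈ 11.2604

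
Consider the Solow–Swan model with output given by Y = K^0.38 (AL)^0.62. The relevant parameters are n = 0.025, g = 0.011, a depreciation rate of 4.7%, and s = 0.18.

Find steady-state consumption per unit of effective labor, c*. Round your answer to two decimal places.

In steady state, investment equals break-even investment: s·k^α = (n + g + δ)·k.
Dividing both sides by k: k^(1−α) = s / (n + g + δ).
k^0.62 = 0.18 / (0.025 + 0.011 + 0.047) = 0.18 / 0.083 = 2.1687
k* = 2.1687^(1/0.62) ≈ 3.4854
y* = (k*)^α = 3.4854^0.38 ≈ 1.6071
c* = (1 − s)·y* = (1 − 0.18) × 1.6071 ≈ 1.3178

c* ≈ 1.32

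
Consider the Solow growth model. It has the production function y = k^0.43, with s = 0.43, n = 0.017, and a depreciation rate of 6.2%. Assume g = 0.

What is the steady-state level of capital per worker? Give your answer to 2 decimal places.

In steady state, investment equals break-even investment: s·k^α = (n + δ)·k.
Rearranging, k^(1−α) = s / (n + δ).
k^0.57 = 0.43 / (0.017 + 0.062) = 0.43 / 0.079 = 5.4430
k* = 5.4430^(1/0.57) ≈ 19.5409

k* ≈ 19.54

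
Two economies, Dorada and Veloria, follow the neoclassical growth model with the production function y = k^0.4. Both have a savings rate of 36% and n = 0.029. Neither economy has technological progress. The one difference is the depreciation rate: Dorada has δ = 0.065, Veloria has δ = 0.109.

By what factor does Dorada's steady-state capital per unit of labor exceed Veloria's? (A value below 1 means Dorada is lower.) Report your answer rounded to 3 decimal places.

Steady-state k* = [s/(n + δ)]^(1/(1−α)), so the ratio is [ (s_D/(n + δ)_D) / (s_V/(n + δ)_V) ]^1.6667.
s_D/(n + δ)_D = 0.36/0.094 = 3.8298; s_V/(n + δ)_V = 0.36/0.138 = 2.6087.
Ratio = (3.8298/2.6087)^1.6667 = 1.4681^1.6667 ≈ 1.8964

k*_D / k*_V ≈ 1.896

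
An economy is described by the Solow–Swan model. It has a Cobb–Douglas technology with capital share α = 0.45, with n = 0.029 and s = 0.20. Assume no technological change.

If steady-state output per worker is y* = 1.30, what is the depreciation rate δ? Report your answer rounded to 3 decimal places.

In steady state, investment equals break-even investment: s·k^α = (n + δ)·k.
Since y* = [s/(n + δ)]^(α/(1−α)), we have s/(n + δ) = (y*)^((1−α)/α) = 1.30^1.2222 = 1.3780.
Therefore n + δ = s / 1.3780 = 0.20 / 1.3780 = 0.1451, so δ = 0.1451 − 0.029 = 0.1161.

δ ≈ 0.116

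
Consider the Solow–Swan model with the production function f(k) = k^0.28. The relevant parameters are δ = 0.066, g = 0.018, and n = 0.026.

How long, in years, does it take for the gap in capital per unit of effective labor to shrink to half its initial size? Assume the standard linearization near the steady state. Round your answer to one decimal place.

t_½ ≈ 8.8 years

Near the steady state the convergence rate is λ = (1 − α)(n + g + δ).
λ = (1 − 0.28) × 0.110 = 0.72 × 0.110 = 0.0792
Half-life = ln 2 / λ = 0.6931 / 0.0792 ≈ 8.75 years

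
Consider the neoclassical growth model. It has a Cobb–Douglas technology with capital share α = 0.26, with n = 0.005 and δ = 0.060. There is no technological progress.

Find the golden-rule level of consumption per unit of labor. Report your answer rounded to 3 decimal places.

c_gold ≈ 1.204

At the golden rule, f'(k) = n + δ, so α·k^(α−1) = n + δ and k_gold = (α/(n + δ))^(1/(1−α)).
k_gold = (0.26/0.065)^(1/0.74) = 4.0000^1.3514 ≈ 6.5106
c_gold = f(k_gold) − (n + δ)·k_gold = 1.6276 − 0.065×6.5106 ≈ 1.2044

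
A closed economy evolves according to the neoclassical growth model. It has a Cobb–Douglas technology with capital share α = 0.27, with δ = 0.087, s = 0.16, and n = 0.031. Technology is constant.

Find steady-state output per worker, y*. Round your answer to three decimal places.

y* = 1.119

In steady state, investment equals break-even investment: s·k^α = (n + δ)·k.
Rearranging, k^(1−α) = s / (n + δ).
k^0.73 = 0.16 / (0.031 + 0.087) = 0.16 / 0.118 = 1.3559
k* = 1.3559^(1/0.73) ≈ 1.5175
y* = (k*)^α = 1.5175^0.27 ≈ 1.1192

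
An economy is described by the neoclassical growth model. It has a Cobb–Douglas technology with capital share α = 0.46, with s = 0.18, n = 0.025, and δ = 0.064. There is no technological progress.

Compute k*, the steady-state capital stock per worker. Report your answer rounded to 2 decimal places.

Steady state requires s·f(k) = (n + δ)·k, i.e. s·k^α = (n + δ)·k.
Dividing both sides by k: k^(1−α) = s / (n + δ).
k^0.54 = 0.18 / (0.025 + 0.064) = 0.18 / 0.089 = 2.0225
k* = 2.0225^(1/0.54) ≈ 3.6852

k* = 3.69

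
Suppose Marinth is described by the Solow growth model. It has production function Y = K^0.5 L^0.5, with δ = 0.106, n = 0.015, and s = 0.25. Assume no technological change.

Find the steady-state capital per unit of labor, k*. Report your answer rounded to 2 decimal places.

k* = 4.27

Steady state requires s·f(k) = (n + δ)·k, i.e. s·k^α = (n + δ)·k.
Dividing both sides by k: k^(1−α) = s / (n + δ).
k^0.5 = 0.25 / (0.015 + 0.106) = 0.25 / 0.121 = 2.0661
k* = 2.0661^(1/0.5) ≈ 4.2688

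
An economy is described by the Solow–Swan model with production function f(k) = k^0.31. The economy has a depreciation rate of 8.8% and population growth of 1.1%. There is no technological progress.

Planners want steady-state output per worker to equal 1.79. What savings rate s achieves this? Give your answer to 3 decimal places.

At the steady state, Δk = 0, so s·k^α = (n + δ)·k.
Since y* = [s/(n + δ)]^(α/(1−α)), we have s/(n + δ) = (y*)^((1−α)/α) = 1.79^2.2258 = 3.6543.
Therefore s = 3.6543 × (n + δ) = 3.6543 × 0.099 = 0.3618.

s ≈ 0.362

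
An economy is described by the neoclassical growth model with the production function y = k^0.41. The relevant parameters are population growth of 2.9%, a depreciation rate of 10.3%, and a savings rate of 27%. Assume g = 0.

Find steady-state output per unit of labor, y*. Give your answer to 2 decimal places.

y* ≈ 1.64

In steady state, investment equals break-even investment: s·k^α = (n + δ)·k.
Dividing both sides by k: k^(1−α) = s / (n + δ).
k^0.59 = 0.27 / (0.029 + 0.103) = 0.27 / 0.132 = 2.0455
k* = 2.0455^(1/0.59) ≈ 3.3634
y* = (k*)^α = 3.3634^0.41 ≈ 1.6443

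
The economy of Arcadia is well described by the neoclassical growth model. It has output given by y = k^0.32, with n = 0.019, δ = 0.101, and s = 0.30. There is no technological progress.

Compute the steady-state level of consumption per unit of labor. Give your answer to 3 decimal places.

At the steady state, Δk = 0, so s·k^α = (n + δ)·k.
Rearranging, k^(1−α) = s / (n + δ).
k^0.68 = 0.30 / (0.019 + 0.101) = 0.30 / 0.120 = 2.5000
k* = 2.5000^(1/0.68) ≈ 3.8477
y* = (k*)^α = 3.8477^0.32 ≈ 1.5391
c* = (1 − s)·y* = (1 − 0.30) × 1.5391 ≈ 1.0774

c* ≈ 1.077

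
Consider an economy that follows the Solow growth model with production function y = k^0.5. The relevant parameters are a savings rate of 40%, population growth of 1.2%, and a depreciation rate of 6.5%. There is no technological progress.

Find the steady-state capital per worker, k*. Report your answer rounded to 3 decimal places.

k* ≈ 26.986

At the steady state, Δk = 0, so s·k^α = (n + δ)·k.
Dividing both sides by k: k^(1−α) = s / (n + δ).
k^0.5 = 0.40 / (0.012 + 0.065) = 0.40 / 0.077 = 5.1948
k* = 5.1948^(1/0.5) ≈ 26.9859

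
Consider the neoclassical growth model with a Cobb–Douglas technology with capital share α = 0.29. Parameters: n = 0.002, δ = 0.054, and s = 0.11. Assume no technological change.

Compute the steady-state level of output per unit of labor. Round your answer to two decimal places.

y* ≈ 1.32

In steady state, investment equals break-even investment: s·k^α = (n + δ)·k.
Dividing both sides by k: k^(1−α) = s / (n + δ).
k^0.71 = 0.11 / (0.002 + 0.054) = 0.11 / 0.056 = 1.9643
k* = 1.9643^(1/0.71) ≈ 2.5880
y* = (k*)^α = 2.5880^0.29 ≈ 1.3175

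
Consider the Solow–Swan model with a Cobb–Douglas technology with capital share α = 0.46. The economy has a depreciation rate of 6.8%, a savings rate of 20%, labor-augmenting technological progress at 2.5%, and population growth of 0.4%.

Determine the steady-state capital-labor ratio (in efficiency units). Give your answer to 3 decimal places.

k* ≈ 3.819

At the steady state, Δk = 0, so s·k^α = (n + g + δ)·k.
Dividing both sides by k: k^(1−α) = s / (n + g + δ).
k^0.54 = 0.20 / (0.004 + 0.025 + 0.068) = 0.20 / 0.097 = 2.0619
k* = 2.0619^(1/0.54) ≈ 3.8192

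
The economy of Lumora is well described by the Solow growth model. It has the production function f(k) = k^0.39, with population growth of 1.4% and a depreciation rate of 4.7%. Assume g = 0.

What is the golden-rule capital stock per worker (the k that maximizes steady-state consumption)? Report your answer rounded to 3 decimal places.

The golden rule sets f'(k) = n + δ, i.e. α·k^(α−1) = n + δ.
So k^(1−α) = α / (n + δ) = 0.39 / 0.061 = 6.3934.
k_gold = 6.3934^(1/0.61) ≈ 20.9350

k_gold ≈ 20.935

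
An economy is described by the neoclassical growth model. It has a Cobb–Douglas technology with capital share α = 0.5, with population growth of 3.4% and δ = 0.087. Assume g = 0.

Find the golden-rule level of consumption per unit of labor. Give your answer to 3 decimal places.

At the golden rule, f'(k) = n + δ, so α·k^(α−1) = n + δ and k_gold = (α/(n + δ))^(1/(1−α)).
k_gold = (0.5/0.121)^(1/0.5) = 4.1322^2 ≈ 17.0751
c_gold = f(k_gold) − (n + δ)·k_gold = 4.1322 − 0.121×17.0751 ≈ 2.0661

c_gold ≈ 2.066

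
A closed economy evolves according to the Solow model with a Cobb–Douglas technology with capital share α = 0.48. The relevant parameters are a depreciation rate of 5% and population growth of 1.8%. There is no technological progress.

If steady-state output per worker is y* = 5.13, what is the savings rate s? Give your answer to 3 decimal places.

s ≈ 0.400

Steady state requires s·f(k) = (n + δ)·k, i.e. s·k^α = (n + δ)·k.
Since y* = [s/(n + δ)]^(α/(1−α)), we have s/(n + δ) = (y*)^((1−α)/α) = 5.13^1.0833 = 5.8785.
Therefore s = 5.8785 × (n + δ) = 5.8785 × 0.068 = 0.3997.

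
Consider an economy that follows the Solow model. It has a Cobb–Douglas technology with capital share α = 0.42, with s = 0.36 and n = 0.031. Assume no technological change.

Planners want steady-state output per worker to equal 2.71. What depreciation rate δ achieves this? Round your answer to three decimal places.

Steady state requires s·f(k) = (n + δ)·k, i.e. s·k^α = (n + δ)·k.
Since y* = [s/(n + δ)]^(α/(1−α)), we have s/(n + δ) = (y*)^((1−α)/α) = 2.71^1.381 = 3.9621.
Therefore n + δ = s / 3.9621 = 0.36 / 3.9621 = 0.0909, so δ = 0.0909 − 0.031 = 0.0599.

δ ≈ 0.060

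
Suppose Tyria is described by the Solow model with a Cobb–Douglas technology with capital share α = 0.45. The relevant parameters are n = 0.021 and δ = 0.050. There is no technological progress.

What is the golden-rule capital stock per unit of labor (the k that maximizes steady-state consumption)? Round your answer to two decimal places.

The golden rule sets f'(k) = n + δ, i.e. α·k^(α−1) = n + δ.
So k^(1−α) = α / (n + δ) = 0.45 / 0.071 = 6.3380.
k_gold = 6.3380^(1/0.55) ≈ 28.7141

k_gold ≈ 28.71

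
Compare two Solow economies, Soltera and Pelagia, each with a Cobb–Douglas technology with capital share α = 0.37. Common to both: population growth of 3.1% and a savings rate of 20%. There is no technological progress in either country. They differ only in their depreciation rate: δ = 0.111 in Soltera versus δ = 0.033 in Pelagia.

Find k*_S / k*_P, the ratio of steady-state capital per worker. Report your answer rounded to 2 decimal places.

ratio ≈ 0.28

Steady-state k* = [s/(n + δ)]^(1/(1−α)), so the ratio is [ (s_S/(n + δ)_S) / (s_P/(n + δ)_P) ]^1.5873.
s_S/(n + δ)_S = 0.20/0.142 = 1.4085; s_P/(n + δ)_P = 0.20/0.064 = 3.1250.
Ratio = (1.4085/3.1250)^1.5873 = 0.4507^1.5873 ≈ 0.2822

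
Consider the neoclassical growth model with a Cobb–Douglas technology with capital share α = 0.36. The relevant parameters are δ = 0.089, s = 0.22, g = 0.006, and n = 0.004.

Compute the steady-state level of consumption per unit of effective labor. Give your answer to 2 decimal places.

In steady state, investment equals break-even investment: s·k^α = (n + g + δ)·k.
Rearranging, k^(1−α) = s / (n + g + δ).
k^0.64 = 0.22 / (0.004 + 0.006 + 0.089) = 0.22 / 0.099 = 2.2222
k* = 2.2222^(1/0.64) ≈ 3.4822
y* = (k*)^α = 3.4822^0.36 ≈ 1.5670
c* = (1 − s)·y* = (1 − 0.22) × 1.5670 ≈ 1.2223

c* ≈ 1.22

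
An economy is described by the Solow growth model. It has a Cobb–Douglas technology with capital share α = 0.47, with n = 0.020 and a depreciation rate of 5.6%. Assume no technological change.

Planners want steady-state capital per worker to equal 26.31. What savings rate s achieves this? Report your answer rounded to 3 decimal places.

s ≈ 0.430

Steady state requires s·f(k) = (n + δ)·k, i.e. s·k^α = (n + δ)·k.
So s / (n + δ) = (k*)^(1−α) = 26.31^0.53 = 5.6580.
Therefore s = 5.6580 × (n + δ) = 5.6580 × 0.076 = 0.4300.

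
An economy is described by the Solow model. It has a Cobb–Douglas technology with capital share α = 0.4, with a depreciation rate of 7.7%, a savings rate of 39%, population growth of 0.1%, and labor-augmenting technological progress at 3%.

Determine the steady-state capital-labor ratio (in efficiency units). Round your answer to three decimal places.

k* ≈ 8.500

In steady state, investment equals break-even investment: s·k^α = (n + g + δ)·k.
Dividing both sides by k: k^(1−α) = s / (n + g + δ).
k^0.6 = 0.39 / (0.001 + 0.030 + 0.077) = 0.39 / 0.108 = 3.6111
k* = 3.6111^(1/0.6) ≈ 8.4996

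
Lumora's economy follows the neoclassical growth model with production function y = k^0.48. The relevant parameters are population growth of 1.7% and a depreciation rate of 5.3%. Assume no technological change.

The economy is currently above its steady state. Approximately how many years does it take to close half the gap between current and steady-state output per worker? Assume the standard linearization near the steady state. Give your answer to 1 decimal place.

half-life ≈ 19.0 years

Near the steady state the convergence rate is λ = (1 − α)(n + δ).
λ = (1 − 0.48) × 0.070 = 0.52 × 0.070 = 0.0364
Half-life = ln 2 / λ = 0.6931 / 0.0364 ≈ 19.04 years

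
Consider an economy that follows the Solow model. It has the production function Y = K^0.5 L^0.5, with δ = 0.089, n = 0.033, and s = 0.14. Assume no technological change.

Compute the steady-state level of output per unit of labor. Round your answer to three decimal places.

y* = 1.148

In steady state, investment equals break-even investment: s·k^α = (n + δ)·k.
Dividing both sides by k: k^(1−α) = s / (n + δ).
k^0.5 = 0.14 / (0.033 + 0.089) = 0.14 / 0.122 = 1.1475
k* = 1.1475^(1/0.5) ≈ 1.3168
y* = (k*)^α = 1.3168^0.5 ≈ 1.1475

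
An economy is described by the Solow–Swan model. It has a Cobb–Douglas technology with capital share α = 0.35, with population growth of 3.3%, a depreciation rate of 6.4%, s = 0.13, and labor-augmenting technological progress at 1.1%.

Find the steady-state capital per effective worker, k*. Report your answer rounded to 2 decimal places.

k* = 1.33

At the steady state, Δk = 0, so s·k^α = (n + g + δ)·k.
Dividing both sides by k: k^(1−α) = s / (n + g + δ).
k^0.65 = 0.13 / (0.033 + 0.011 + 0.064) = 0.13 / 0.108 = 1.2037
k* = 1.2037^(1/0.65) ≈ 1.3301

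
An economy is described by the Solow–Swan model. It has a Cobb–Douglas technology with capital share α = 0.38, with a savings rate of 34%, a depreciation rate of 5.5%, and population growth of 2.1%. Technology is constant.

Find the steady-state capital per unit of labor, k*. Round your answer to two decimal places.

k* ≈ 11.21

Steady state requires s·f(k) = (n + δ)·k, i.e. s·k^α = (n + δ)·k.
Rearranging, k^(1−α) = s / (n + δ).
k^0.62 = 0.34 / (0.021 + 0.055) = 0.34 / 0.076 = 4.4737
k* = 4.4737^(1/0.62) ≈ 11.2063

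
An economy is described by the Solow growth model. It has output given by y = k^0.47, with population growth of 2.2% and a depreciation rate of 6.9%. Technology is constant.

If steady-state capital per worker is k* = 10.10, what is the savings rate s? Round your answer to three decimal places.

At the steady state, Δk = 0, so s·k^α = (n + δ)·k.
So s / (n + δ) = (k*)^(1−α) = 10.10^0.53 = 3.4064.
Therefore s = 3.4064 × (n + δ) = 3.4064 × 0.091 = 0.3100.

s ≈ 0.310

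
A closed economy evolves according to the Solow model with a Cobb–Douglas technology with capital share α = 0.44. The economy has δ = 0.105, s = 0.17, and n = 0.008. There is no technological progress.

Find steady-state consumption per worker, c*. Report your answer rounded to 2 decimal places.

c* ≈ 1.14

Steady state requires s·f(k) = (n + δ)·k, i.e. s·k^α = (n + δ)·k.
Rearranging, k^(1−α) = s / (n + δ).
k^0.56 = 0.17 / (0.008 + 0.105) = 0.17 / 0.113 = 1.5044
k* = 1.5044^(1/0.56) ≈ 2.0736
y* = (k*)^α = 2.0736^0.44 ≈ 1.3783
c* = (1 − s)·y* = (1 − 0.17) × 1.3783 ≈ 1.1440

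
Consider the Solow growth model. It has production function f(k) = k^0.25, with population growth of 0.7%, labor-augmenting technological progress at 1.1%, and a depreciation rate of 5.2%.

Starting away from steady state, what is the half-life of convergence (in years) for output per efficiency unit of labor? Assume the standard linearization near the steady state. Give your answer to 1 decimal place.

half-life ≈ 13.2 years

Near the steady state the convergence rate is λ = (1 − α)(n + g + δ).
λ = (1 − 0.25) × 0.070 = 0.75 × 0.070 = 0.0525
Half-life = ln 2 / λ = 0.6931 / 0.0525 ≈ 13.20 years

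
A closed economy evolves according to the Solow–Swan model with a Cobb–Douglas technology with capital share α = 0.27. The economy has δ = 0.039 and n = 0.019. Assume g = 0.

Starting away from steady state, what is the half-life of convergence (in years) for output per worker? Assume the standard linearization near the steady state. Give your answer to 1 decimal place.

Near the steady state the convergence rate is λ = (1 − α)(n + δ).
λ = (1 − 0.27) × 0.058 = 0.73 × 0.058 = 0.04234
Half-life = ln 2 / λ = 0.6931 / 0.04234 ≈ 16.37 years

t_½ ≈ 16.4 years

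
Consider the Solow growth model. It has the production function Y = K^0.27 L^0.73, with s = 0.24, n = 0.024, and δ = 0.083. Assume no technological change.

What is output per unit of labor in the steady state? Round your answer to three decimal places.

Steady state requires s·f(k) = (n + δ)·k, i.e. s·k^α = (n + δ)·k.
Dividing both sides by k: k^(1−α) = s / (n + δ).
k^0.73 = 0.24 / (0.024 + 0.083) = 0.24 / 0.107 = 2.2430
k* = 2.2430^(1/0.73) ≈ 3.0240
y* = (k*)^α = 3.0240^0.27 ≈ 1.3482

y* ≈ 1.348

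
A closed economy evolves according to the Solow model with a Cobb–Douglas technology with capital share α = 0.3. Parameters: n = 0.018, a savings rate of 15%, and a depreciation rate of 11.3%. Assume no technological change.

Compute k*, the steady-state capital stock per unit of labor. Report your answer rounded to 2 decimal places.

k* ≈ 1.21

At the steady state, Δk = 0, so s·k^α = (n + δ)·k.
Dividing both sides by k: k^(1−α) = s / (n + δ).
k^0.7 = 0.15 / (0.018 + 0.113) = 0.15 / 0.131 = 1.1450
k* = 1.1450^(1/0.7) ≈ 1.2134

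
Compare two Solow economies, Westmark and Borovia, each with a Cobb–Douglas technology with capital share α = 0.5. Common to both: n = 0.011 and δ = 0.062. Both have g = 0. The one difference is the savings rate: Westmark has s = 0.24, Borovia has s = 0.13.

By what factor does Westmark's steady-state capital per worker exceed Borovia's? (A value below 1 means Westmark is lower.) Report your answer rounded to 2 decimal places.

ratio ≈ 3.41

Steady-state k* = [s/(n + δ)]^(1/(1−α)), so the ratio is [ (s_W/(n + δ)_W) / (s_B/(n + δ)_B) ]^2.
s_W/(n + δ)_W = 0.24/0.073 = 3.2877; s_B/(n + δ)_B = 0.13/0.073 = 1.7808.
Ratio = (3.2877/1.7808)^2 = 1.8462^2 ≈ 3.4085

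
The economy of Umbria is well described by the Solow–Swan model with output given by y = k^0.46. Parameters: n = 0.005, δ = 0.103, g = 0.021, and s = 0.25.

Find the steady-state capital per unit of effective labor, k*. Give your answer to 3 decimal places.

At the steady state, Δk = 0, so s·k^α = (n + g + δ)·k.
Dividing both sides by k: k^(1−α) = s / (n + g + δ).
k^0.54 = 0.25 / (0.005 + 0.021 + 0.103) = 0.25 / 0.129 = 1.9380
k* = 1.9380^(1/0.54) ≈ 3.4052

k* ≈ 3.405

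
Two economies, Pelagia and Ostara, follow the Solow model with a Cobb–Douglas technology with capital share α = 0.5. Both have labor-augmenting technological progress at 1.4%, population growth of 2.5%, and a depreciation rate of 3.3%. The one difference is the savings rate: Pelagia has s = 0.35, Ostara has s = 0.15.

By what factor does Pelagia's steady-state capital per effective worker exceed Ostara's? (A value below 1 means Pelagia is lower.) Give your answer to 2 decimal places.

Steady-state k* = [s/(n + g + δ)]^(1/(1−α)), so the ratio is [ (s_P/(n + g + δ)_P) / (s_O/(n + g + δ)_O) ]^2.
s_P/(n + g + δ)_P = 0.35/0.072 = 4.8611; s_O/(n + g + δ)_O = 0.15/0.072 = 2.0833.
Ratio = (4.8611/2.0833)^2 = 2.3334^2 ≈ 5.4448

ratio ≈ 5.44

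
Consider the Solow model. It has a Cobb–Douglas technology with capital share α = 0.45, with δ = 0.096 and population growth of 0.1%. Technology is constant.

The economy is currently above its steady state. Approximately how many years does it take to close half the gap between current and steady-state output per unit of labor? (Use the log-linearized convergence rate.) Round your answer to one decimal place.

half-life ≈ 13.0 years

Near the steady state the convergence rate is λ = (1 − α)(n + δ).
λ = (1 − 0.45) × 0.097 = 0.55 × 0.097 = 0.05335
Half-life = ln 2 / λ = 0.6931 / 0.05335 ≈ 12.99 years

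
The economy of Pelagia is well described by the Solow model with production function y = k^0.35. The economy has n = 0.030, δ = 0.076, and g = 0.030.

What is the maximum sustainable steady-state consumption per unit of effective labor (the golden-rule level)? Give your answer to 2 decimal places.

c_gold ≈ 1.08

At the golden rule, f'(k) = n + g + δ, so α·k^(α−1) = n + g + δ and k_gold = (α/(n + g + δ))^(1/(1−α)).
k_gold = (0.35/0.136)^(1/0.65) = 2.5735^1.5385 ≈ 4.2815
c_gold = f(k_gold) − (n + g + δ)·k_gold = 1.6636 − 0.136×4.2815 ≈ 1.0813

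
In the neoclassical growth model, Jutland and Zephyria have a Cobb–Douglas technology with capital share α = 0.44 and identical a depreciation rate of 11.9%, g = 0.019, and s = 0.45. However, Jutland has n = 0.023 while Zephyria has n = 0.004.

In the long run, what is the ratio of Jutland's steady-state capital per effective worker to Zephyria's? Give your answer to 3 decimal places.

ratio ≈ 0.799

Steady-state k* = [s/(n + g + δ)]^(1/(1−α)), so the ratio is [ (s_J/(n + g + δ)_J) / (s_Z/(n + g + δ)_Z) ]^1.7857.
s_J/(n + g + δ)_J = 0.45/0.161 = 2.7950; s_Z/(n + g + δ)_Z = 0.45/0.142 = 3.1690.
Ratio = (2.7950/3.1690)^1.7857 = 0.8820^1.7857 ≈ 0.7991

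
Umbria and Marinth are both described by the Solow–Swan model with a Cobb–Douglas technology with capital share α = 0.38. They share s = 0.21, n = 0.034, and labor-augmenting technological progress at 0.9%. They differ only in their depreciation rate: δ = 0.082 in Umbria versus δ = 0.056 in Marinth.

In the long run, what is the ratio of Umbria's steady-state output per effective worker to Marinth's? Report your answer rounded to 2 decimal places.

Steady-state y* = [s/(n + g + δ)]^(α/(1−α)), so the ratio is [ (s_U/(n + g + δ)_U) / (s_M/(n + g + δ)_M) ]^0.6129.
s_U/(n + g + δ)_U = 0.21/0.125 = 1.6800; s_M/(n + g + δ)_M = 0.21/0.099 = 2.1212.
Ratio = (1.6800/2.1212)^0.6129 = 0.7920^0.6129 ≈ 0.8668

y*_U / y*_M ≈ 0.87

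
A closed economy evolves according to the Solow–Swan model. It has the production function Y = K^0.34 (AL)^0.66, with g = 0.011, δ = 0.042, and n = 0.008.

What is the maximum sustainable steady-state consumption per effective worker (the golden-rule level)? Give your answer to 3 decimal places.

At the golden rule, f'(k) = n + g + δ, so α·k^(α−1) = n + g + δ and k_gold = (α/(n + g + δ))^(1/(1−α)).
k_gold = (0.34/0.061)^(1/0.66) = 5.5738^1.5152 ≈ 13.5073
c_gold = f(k_gold) − (n + g + δ)·k_gold = 2.4232 − 0.061×13.5073 ≈ 1.5993

c_gold ≈ 1.599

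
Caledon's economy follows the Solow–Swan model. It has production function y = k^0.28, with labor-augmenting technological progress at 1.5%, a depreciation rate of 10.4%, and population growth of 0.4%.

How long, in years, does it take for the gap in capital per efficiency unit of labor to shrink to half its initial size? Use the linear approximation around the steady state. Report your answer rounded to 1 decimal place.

Near the steady state the convergence rate is λ = (1 − α)(n + g + δ).
λ = (1 − 0.28) × 0.123 = 0.72 × 0.123 = 0.08856
Half-life = ln 2 / λ = 0.6931 / 0.08856 ≈ 7.83 years

half-life ≈ 7.8 years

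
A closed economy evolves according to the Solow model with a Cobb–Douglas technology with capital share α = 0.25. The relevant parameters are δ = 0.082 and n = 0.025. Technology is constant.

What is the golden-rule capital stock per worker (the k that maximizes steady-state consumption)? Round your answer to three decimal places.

The golden rule sets f'(k) = n + δ, i.e. α·k^(α−1) = n + δ.
So k^(1−α) = α / (n + δ) = 0.25 / 0.107 = 2.3364.
k_gold = 2.3364^(1/0.75) ≈ 3.1002

k_gold ≈ 3.100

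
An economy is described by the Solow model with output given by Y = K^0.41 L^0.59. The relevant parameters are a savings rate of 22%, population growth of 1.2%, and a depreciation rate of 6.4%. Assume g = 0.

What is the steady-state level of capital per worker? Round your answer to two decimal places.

k* ≈ 6.06

At the steady state, Δk = 0, so s·k^α = (n + δ)·k.
Rearranging, k^(1−α) = s / (n + δ).
k^0.59 = 0.22 / (0.012 + 0.064) = 0.22 / 0.076 = 2.8947
k* = 2.8947^(1/0.59) ≈ 6.0587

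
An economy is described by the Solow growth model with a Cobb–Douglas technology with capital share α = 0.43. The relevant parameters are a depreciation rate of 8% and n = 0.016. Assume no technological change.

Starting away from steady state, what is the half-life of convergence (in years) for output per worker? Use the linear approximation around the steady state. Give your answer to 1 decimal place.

Near the steady state the convergence rate is λ = (1 − α)(n + δ).
λ = (1 − 0.43) × 0.096 = 0.57 × 0.096 = 0.05472
Half-life = ln 2 / λ = 0.6931 / 0.05472 ≈ 12.67 years

half-life ≈ 12.7 years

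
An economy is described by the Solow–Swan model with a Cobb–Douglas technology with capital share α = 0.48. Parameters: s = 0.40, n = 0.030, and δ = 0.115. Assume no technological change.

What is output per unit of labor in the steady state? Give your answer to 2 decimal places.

In steady state, investment equals break-even investment: s·k^α = (n + δ)·k.
Rearranging, k^(1−α) = s / (n + δ).
k^0.52 = 0.40 / (0.030 + 0.115) = 0.40 / 0.145 = 2.7586
k* = 2.7586^(1/0.52) ≈ 7.0385
y* = (k*)^α = 7.0385^0.48 ≈ 2.5515

y* = 2.55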